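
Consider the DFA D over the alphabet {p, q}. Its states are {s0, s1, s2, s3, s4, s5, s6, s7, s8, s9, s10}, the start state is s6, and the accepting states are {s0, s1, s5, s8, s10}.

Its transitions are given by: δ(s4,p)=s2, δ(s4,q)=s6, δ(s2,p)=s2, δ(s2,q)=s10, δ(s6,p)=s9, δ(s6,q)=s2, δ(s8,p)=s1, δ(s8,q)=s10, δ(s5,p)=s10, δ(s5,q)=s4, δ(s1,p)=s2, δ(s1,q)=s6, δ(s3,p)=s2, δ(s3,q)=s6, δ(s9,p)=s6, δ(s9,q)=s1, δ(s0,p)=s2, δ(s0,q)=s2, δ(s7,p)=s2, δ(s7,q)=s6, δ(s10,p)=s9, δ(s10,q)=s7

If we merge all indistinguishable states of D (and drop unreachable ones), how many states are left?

6

States {s0,s3,s4,s5,s8} cannot be reached from the start state, so discard them.
Initial partition by acceptance: {s1,s10} | {s2,s6,s7,s9}.
Split {s2,s6,s7,s9} by δ(·,q) → {s2,s9} and {s6,s7}.
Split {s2,s9} by δ(·,p) → {s2} and {s9}.
On input p, block {s1,s10} splits into {s1} and {s10}.
On input p, block {s6,s7} splits into {s6} and {s7}.
No further refinement is possible. Final partition (6 blocks): {s1} | {s2} | {s6} | {s9} | {s10} | {s7}.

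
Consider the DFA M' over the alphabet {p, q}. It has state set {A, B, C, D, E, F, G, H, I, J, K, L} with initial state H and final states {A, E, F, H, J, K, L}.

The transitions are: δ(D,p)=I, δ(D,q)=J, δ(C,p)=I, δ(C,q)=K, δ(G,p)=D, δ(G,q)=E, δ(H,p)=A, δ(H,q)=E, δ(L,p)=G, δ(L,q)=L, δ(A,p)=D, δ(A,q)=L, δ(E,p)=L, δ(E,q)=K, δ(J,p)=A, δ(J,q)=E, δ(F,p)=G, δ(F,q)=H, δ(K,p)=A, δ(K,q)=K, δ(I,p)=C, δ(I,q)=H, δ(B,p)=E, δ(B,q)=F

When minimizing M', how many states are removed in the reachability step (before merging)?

BFS from H reaches {A, C, D, E, G, H, I, J, K, L}; the 2 state(s) B, F are never visited.

2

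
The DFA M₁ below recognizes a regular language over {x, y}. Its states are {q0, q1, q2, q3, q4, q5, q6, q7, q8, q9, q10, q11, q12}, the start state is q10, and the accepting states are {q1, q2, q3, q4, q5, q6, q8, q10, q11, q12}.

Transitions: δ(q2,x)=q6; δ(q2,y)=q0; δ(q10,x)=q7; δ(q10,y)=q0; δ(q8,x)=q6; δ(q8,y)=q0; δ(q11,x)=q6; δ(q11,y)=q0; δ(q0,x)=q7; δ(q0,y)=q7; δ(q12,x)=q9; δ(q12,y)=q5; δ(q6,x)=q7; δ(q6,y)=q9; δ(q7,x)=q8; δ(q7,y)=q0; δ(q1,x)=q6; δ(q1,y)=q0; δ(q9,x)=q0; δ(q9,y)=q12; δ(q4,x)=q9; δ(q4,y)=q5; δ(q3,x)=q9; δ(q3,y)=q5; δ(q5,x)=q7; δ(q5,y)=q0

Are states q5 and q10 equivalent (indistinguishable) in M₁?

States {q1,q2,q3,q4,q11} cannot be reached from the start state, so discard them.
P0 = {q5,q6,q8,q10,q12} | {q0,q7,q9}.
On input x, block {q5,q6,q8,q10,q12} splits into {q5,q6,q10,q12} and {q8}.
On input y, block {q5,q6,q10,q12} splits into {q5,q6,q10} and {q12}.
Refine {q0,q7,q9} on symbol x: members go to different blocks, giving {q0,q9} and {q7}.
Split {q0,q9} by δ(·,x) → {q0} and {q9}.
Split {q5,q6,q10} by δ(·,y) → {q5,q10} and {q6}.
Stable partition: {q5,q10} | {q0} | {q8} | {q12} | {q7} | {q9} | {q6} — 7 equivalence classes.
q5 and q10 lie in the same block of the stable partition, so they are equivalent — no string distinguishes them.

Yes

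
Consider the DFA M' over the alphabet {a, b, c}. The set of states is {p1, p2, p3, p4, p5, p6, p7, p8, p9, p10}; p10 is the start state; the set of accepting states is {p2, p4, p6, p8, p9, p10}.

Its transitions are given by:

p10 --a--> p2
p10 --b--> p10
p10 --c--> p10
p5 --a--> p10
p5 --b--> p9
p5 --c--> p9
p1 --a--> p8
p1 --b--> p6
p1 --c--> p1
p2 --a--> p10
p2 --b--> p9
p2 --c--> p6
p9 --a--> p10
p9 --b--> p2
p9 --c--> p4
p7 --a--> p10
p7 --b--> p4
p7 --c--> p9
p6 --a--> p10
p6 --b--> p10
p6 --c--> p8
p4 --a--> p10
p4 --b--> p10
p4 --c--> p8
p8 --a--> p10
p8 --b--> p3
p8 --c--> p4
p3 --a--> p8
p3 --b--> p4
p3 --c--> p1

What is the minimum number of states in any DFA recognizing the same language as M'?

First remove the unreachable states {p5,p7}; 8 states remain.
Initial partition by acceptance: {p2,p4,p6,p8,p9,p10} | {p1,p3}.
On input b, block {p2,p4,p6,p8,p9,p10} splits into {p2,p4,p6,p9,p10} and {p8}.
Refine {p2,p4,p6,p9,p10} on symbol c: members go to different blocks, giving {p2,p9,p10} and {p4,p6}.
Split {p2,p9,p10} by δ(·,c) → {p2,p9} and {p10}.
Stable partition: {p2,p9} | {p1,p3} | {p8} | {p4,p6} | {p10} — 5 equivalence classes.

5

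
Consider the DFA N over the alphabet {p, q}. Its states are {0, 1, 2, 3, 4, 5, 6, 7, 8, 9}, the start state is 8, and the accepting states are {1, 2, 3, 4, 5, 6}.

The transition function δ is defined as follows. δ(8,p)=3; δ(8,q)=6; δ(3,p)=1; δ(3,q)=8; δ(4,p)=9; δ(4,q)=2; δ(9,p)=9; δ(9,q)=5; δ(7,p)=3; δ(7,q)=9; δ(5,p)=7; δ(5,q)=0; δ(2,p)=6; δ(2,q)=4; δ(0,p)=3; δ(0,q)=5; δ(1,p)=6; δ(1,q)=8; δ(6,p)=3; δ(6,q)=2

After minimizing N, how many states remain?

All states are reachable from the start state.
Initial partition by acceptance: {1,2,3,4,5,6} | {0,7,8,9}.
On input p, block {1,2,3,4,5,6} splits into {1,2,3,6} and {4,5}.
On input q, block {1,2,3,6} splits into {1,3} and {2} and {6}.
Split {1,3} by δ(·,p) → {1} and {3}.
On input p, block {0,7,8,9} splits into {0,7,8} and {9}.
On input q, block {0,7,8} splits into {0} and {7} and {8}.
Split {4,5} by δ(·,p) → {4} and {5}.
No further refinement is possible. Final partition (10 blocks): {1} | {0} | {4} | {2} | {6} | {3} | {9} | {7} | {8} | {5}.

10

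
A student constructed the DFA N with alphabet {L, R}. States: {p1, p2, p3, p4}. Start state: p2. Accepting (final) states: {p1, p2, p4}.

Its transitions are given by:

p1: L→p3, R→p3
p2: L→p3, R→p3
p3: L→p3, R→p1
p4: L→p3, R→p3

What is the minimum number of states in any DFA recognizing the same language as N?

2

Reachable states from the start: {p1,p2,p3}. Unreachable: {p4} — drop them.
Initial partition by acceptance: {p1,p2} | {p3}.
No further refinement is possible. Final partition (2 blocks): {p1,p2} | {p3}.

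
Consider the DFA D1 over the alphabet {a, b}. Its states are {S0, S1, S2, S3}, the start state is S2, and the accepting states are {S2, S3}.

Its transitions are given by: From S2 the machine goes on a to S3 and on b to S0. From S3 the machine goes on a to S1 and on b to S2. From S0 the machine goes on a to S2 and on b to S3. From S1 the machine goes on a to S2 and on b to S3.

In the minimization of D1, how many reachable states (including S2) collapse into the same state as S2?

All states are reachable from the start state.
Initial partition by acceptance: {S2,S3} | {S0,S1}.
On input a, block {S2,S3} splits into {S2} and {S3}.
The partition is now stable with 3 blocks: {S2} | {S0,S1} | {S3}.
State S2 belongs to the block {S2}, which has 1 states.

1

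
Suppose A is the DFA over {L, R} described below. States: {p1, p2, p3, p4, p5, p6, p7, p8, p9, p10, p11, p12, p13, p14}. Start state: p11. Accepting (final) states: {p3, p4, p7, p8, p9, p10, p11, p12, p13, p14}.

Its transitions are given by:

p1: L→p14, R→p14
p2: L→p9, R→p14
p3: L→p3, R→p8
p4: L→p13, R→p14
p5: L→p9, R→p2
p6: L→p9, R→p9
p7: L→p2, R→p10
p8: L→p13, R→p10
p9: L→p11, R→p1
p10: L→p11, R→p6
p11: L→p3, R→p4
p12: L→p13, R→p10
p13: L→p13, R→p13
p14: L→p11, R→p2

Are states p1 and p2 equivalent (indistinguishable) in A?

Yes

First remove the unreachable states {p5,p7,p12}; 11 states remain.
Start with accepting vs non-accepting: {p3,p4,p8,p9,p10,p11,p13,p14} | {p1,p2,p6}.
Refine {p3,p4,p8,p9,p10,p11,p13,p14} on symbol R: members go to different blocks, giving {p3,p4,p8,p11,p13} and {p9,p10,p14}.
On input R, block {p3,p4,p8,p11,p13} splits into {p3,p11,p13} and {p4,p8}.
Split {p3,p11,p13} by δ(·,R) → {p3,p11} and {p13}.
The partition is now stable with 5 blocks: {p3,p11} | {p1,p2,p6} | {p9,p10,p14} | {p4,p8} | {p13}.
p1 and p2 lie in the same block of the stable partition, so they are equivalent — no string distinguishes them.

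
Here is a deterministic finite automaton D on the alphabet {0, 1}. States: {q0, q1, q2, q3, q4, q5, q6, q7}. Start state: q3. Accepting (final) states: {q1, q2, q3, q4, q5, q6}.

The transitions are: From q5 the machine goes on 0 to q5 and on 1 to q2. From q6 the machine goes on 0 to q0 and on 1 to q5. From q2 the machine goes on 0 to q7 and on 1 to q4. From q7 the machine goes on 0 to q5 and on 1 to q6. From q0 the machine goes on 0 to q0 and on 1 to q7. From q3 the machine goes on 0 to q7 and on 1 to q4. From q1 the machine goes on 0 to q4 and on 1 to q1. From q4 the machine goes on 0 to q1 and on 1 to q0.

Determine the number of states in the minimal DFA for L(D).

All states are reachable from the start state.
Start with accepting vs non-accepting: {q1,q2,q3,q4,q5,q6} | {q0,q7}.
Split {q1,q2,q3,q4,q5,q6} by δ(·,0) → {q1,q4,q5} and {q2,q3,q6}.
Refine {q1,q4,q5} on symbol 1: members go to different blocks, giving {q1} and {q4} and {q5}.
On input 0, block {q0,q7} splits into {q0} and {q7}.
Refine {q2,q3,q6} on symbol 0: members go to different blocks, giving {q2,q3} and {q6}.
No further refinement is possible. Final partition (7 blocks): {q1} | {q0} | {q2,q3} | {q4} | {q5} | {q7} | {q6}.

7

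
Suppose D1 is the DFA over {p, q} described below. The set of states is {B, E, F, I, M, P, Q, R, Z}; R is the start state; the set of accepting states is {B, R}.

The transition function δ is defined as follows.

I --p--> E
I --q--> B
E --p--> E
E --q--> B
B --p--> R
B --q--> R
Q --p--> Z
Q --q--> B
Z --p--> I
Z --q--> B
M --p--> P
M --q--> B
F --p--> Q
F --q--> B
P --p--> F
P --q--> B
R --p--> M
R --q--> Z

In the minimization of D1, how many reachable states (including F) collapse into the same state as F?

7

P0 = {B,R} | {E,F,I,M,P,Q,Z}.
Split {B,R} by δ(·,p) → {B} and {R}.
No further refinement is possible. Final partition (3 blocks): {B} | {E,F,I,M,P,Q,Z} | {R}.
State F belongs to the block {E,F,I,M,P,Q,Z}, which has 7 states.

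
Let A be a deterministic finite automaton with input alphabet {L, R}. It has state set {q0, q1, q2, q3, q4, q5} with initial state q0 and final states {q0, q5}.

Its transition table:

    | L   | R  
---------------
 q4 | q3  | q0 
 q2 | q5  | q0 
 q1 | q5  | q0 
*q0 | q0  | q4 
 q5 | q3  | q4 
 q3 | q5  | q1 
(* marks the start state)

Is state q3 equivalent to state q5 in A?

No

Reachable states from the start: {q0,q1,q3,q4,q5}. Unreachable: {q2} — drop them.
Start with accepting vs non-accepting: {q0,q5} | {q1,q3,q4}.
On input L, block {q0,q5} splits into {q0} and {q5}.
Refine {q1,q3,q4} on symbol L: members go to different blocks, giving {q1,q3} and {q4}.
On input R, block {q1,q3} splits into {q1} and {q3}.
No further refinement is possible. Final partition (5 blocks): {q0} | {q1} | {q5} | {q4} | {q3}.
q3 and q5 end up in different blocks, so they are distinguishable. For instance, the string 'ε' is accepted from only q5.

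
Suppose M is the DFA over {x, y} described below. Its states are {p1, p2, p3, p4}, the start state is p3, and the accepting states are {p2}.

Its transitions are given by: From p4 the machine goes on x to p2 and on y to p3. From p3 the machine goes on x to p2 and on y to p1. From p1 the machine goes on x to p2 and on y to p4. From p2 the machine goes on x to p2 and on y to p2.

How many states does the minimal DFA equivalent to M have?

All states are reachable from the start state.
Start with accepting vs non-accepting: {p2} | {p1,p3,p4}.
Stable partition: {p2} | {p1,p3,p4} — 2 equivalence classes.

2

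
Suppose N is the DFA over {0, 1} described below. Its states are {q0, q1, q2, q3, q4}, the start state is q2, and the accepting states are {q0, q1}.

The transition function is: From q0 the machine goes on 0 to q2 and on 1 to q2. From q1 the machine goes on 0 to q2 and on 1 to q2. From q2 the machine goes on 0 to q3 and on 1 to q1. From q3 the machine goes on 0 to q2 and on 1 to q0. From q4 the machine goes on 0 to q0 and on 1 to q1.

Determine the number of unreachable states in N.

1

BFS from q2 reaches {q0, q1, q2, q3}; the 1 state(s) q4 are never visited.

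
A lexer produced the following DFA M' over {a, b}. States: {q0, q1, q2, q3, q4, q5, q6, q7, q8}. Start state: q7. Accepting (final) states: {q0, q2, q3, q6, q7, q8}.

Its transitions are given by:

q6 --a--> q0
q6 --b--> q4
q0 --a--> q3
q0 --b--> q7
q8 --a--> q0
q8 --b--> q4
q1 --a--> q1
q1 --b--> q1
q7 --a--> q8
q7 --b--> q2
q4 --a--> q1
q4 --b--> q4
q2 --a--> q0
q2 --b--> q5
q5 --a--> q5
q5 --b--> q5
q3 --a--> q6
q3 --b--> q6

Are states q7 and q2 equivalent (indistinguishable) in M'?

No

All states are reachable from the start state.
Initial partition by acceptance: {q0,q2,q3,q6,q7,q8} | {q1,q4,q5}.
Split {q0,q2,q3,q6,q7,q8} by δ(·,b) → {q0,q3,q7} and {q2,q6,q8}.
Split {q0,q3,q7} by δ(·,a) → {q3,q7} and {q0}.
No further refinement is possible. Final partition (4 blocks): {q3,q7} | {q1,q4,q5} | {q2,q6,q8} | {q0}.
q7 and q2 end up in different blocks, so they are distinguishable. For instance, the string 'b' is accepted from only q7.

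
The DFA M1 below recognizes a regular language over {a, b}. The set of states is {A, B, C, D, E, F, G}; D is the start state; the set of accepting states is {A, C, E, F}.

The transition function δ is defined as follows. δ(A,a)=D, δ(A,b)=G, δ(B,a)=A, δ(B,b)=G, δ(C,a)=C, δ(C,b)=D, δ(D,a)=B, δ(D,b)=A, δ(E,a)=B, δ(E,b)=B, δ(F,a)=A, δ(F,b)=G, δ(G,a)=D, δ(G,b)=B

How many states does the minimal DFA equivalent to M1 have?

First remove the unreachable states {C,E,F}; 4 states remain.
Initial partition by acceptance: {A} | {B,D,G}.
Split {B,D,G} by δ(·,a) → {D,G} and {B}.
On input a, block {D,G} splits into {D} and {G}.
No further refinement is possible. Final partition (4 blocks): {A} | {D} | {B} | {G}.

4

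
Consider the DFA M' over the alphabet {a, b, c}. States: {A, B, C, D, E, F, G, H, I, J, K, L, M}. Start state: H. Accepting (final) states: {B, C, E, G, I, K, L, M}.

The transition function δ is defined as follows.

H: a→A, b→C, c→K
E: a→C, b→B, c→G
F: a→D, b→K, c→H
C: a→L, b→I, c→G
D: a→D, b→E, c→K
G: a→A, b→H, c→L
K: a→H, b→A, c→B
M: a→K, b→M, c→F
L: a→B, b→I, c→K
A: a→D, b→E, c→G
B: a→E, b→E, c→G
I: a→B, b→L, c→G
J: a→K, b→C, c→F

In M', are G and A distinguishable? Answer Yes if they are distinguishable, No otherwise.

Yes

First remove the unreachable states {F,J,M}; 10 states remain.
Start with accepting vs non-accepting: {B,C,E,G,I,K,L} | {A,D,H}.
Split {B,C,E,G,I,K,L} by δ(·,a) → {B,C,E,I,L} and {G,K}.
Stable partition: {B,C,E,I,L} | {A,D,H} | {G,K} — 3 equivalence classes.
G and A end up in different blocks, so they are distinguishable. For instance, the string 'ε' is accepted from only G.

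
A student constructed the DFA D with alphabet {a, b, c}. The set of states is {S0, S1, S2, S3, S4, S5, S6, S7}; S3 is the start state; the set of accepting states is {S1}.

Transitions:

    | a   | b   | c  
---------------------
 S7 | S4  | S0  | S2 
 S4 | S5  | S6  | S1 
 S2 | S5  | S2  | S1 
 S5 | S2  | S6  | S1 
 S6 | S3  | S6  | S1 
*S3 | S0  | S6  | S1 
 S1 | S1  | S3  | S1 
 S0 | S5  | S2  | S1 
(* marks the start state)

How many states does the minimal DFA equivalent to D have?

2

Reachable states from the start: {S0,S1,S2,S3,S5,S6}. Unreachable: {S4,S7} — drop them.
Start with accepting vs non-accepting: {S1} | {S0,S2,S3,S5,S6}.
No further refinement is possible. Final partition (2 blocks): {S1} | {S0,S2,S3,S5,S6}.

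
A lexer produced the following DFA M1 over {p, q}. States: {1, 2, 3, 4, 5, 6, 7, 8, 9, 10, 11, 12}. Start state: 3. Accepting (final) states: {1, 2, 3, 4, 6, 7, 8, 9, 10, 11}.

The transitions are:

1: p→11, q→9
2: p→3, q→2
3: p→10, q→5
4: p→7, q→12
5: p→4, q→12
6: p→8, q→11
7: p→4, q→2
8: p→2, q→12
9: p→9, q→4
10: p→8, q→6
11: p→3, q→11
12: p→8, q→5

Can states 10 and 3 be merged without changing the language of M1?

No

First remove the unreachable states {1,9}; 10 states remain.
P0 = {2,3,4,6,7,8,10,11} | {5,12}.
Split {2,3,4,6,7,8,10,11} by δ(·,q) → {2,6,7,10,11} and {3,4,8}.
No further refinement is possible. Final partition (3 blocks): {2,6,7,10,11} | {5,12} | {3,4,8}.
10 and 3 end up in different blocks, so they are distinguishable. For instance, the string 'q' is accepted from only 10.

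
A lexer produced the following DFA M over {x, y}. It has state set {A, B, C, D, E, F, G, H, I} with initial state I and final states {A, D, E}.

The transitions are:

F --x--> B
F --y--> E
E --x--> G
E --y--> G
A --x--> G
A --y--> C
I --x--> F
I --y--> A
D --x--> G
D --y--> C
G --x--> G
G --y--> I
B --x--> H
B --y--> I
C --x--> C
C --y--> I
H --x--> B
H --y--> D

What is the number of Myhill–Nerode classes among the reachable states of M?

Every state is reachable, so we keep all 9.
Start with accepting vs non-accepting: {A,D,E} | {B,C,F,G,H,I}.
On input y, block {B,C,F,G,H,I} splits into {B,C,G} and {F,H,I}.
Refine {B,C,G} on symbol x: members go to different blocks, giving {C,G} and {B}.
Split {F,H,I} by δ(·,x) → {F,H} and {I}.
Stable partition: {A,D,E} | {C,G} | {F,H} | {B} | {I} — 5 equivalence classes.

5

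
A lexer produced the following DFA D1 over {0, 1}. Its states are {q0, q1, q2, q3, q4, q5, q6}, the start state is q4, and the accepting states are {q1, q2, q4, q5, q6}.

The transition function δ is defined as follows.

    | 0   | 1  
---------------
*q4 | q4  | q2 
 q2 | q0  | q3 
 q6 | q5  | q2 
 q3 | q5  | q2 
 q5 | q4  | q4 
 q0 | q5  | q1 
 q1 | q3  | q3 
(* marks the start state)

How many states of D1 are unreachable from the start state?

1

No path from q4 leads to q6; the other 6 states are all reachable.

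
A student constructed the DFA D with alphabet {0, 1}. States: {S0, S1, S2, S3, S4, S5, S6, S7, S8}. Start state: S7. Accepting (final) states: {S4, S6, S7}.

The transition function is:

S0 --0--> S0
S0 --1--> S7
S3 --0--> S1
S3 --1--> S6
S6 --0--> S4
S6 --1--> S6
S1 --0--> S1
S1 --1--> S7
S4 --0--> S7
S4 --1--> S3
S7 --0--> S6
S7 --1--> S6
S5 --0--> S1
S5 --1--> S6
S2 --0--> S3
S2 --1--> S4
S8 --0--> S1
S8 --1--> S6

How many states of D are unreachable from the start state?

BFS from S7 reaches {S1, S3, S4, S6, S7}; the 4 state(s) S0, S2, S5, S8 are never visited.

4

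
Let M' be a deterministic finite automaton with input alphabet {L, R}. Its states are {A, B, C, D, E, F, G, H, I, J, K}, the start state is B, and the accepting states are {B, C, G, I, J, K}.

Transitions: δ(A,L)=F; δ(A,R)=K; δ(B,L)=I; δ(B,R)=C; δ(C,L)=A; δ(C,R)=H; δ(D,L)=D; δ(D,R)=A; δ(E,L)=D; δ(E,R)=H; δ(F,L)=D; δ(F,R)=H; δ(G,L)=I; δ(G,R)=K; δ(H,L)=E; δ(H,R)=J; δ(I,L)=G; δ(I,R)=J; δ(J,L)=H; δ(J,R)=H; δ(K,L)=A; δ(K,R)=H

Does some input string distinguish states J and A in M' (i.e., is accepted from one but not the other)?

Yes

Every state is reachable, so we keep all 11.
Initial partition by acceptance: {B,C,G,I,J,K} | {A,D,E,F,H}.
Split {B,C,G,I,J,K} by δ(·,L) → {B,G,I} and {C,J,K}.
Refine {A,D,E,F,H} on symbol R: members go to different blocks, giving {D,E,F} and {A,H}.
No further refinement is possible. Final partition (4 blocks): {B,G,I} | {D,E,F} | {C,J,K} | {A,H}.
J and A end up in different blocks, so they are distinguishable. For instance, the string 'ε' is accepted from only J.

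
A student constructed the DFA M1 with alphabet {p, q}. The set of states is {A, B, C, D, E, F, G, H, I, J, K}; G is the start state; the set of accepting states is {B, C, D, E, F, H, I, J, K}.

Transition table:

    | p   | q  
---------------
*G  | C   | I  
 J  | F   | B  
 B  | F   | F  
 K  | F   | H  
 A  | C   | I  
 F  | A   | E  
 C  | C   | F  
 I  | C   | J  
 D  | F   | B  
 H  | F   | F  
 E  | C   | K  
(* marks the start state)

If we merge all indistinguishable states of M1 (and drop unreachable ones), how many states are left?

6

Reachable states from the start: {A,B,C,E,F,G,H,I,J,K}. Unreachable: {D} — drop them.
P0 = {B,C,E,F,H,I,J,K} | {A,G}.
On input p, block {B,C,E,F,H,I,J,K} splits into {B,C,E,H,I,J,K} and {F}.
On input p, block {B,C,E,H,I,J,K} splits into {B,H,J,K} and {C,E,I}.
Refine {B,H,J,K} on symbol q: members go to different blocks, giving {B,H} and {J,K}.
On input q, block {C,E,I} splits into {E,I} and {C}.
Stable partition: {B,H} | {A,G} | {F} | {E,I} | {J,K} | {C} — 6 equivalence classes.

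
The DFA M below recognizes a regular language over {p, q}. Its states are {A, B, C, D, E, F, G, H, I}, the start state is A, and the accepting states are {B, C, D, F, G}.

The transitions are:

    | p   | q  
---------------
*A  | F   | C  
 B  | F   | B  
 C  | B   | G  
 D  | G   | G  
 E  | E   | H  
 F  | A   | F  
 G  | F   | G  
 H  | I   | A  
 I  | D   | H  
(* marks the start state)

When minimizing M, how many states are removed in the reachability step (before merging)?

4

Starting at A and following transitions, the reachable set is {A, B, C, F, G}. That leaves D, E, H, I unreachable — 4 in total.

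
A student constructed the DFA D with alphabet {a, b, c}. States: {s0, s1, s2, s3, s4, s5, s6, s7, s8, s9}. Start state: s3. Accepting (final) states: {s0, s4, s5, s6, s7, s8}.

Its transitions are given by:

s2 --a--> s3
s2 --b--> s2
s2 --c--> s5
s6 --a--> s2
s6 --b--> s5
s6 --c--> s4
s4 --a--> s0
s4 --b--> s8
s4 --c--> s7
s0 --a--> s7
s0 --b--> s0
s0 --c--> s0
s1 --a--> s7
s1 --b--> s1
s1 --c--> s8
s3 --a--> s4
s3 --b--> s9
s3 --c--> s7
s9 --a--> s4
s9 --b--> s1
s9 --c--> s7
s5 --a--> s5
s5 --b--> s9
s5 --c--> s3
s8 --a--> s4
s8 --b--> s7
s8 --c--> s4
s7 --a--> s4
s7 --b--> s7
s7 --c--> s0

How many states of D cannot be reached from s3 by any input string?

BFS from s3 reaches {s0, s1, s3, s4, s7, s8, s9}; the 3 state(s) s2, s5, s6 are never visited.

3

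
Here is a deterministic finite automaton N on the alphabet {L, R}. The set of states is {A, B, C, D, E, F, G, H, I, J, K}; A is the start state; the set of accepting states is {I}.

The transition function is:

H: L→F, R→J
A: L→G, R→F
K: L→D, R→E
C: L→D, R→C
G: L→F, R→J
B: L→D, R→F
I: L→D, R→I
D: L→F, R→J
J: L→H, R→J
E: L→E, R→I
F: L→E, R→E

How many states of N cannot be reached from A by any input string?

No path from A leads to B, C, K; the other 8 states are all reachable.

3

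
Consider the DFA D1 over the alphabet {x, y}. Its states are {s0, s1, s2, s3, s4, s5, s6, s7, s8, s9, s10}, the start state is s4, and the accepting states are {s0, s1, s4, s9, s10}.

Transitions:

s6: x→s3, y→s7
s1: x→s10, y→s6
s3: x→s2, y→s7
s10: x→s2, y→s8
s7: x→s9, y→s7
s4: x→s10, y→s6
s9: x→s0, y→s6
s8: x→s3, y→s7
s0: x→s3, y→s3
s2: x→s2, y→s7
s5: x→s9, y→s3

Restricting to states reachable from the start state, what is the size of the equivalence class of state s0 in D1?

2

First remove the unreachable states {s1,s5}; 9 states remain.
Start with accepting vs non-accepting: {s0,s4,s9,s10} | {s2,s3,s6,s7,s8}.
Split {s0,s4,s9,s10} by δ(·,x) → {s0,s10} and {s4,s9}.
Refine {s2,s3,s6,s7,s8} on symbol x: members go to different blocks, giving {s2,s3,s6,s8} and {s7}.
Stable partition: {s0,s10} | {s2,s3,s6,s8} | {s4,s9} | {s7} — 4 equivalence classes.
The equivalence class containing s0 is {s0,s10}, of size 2.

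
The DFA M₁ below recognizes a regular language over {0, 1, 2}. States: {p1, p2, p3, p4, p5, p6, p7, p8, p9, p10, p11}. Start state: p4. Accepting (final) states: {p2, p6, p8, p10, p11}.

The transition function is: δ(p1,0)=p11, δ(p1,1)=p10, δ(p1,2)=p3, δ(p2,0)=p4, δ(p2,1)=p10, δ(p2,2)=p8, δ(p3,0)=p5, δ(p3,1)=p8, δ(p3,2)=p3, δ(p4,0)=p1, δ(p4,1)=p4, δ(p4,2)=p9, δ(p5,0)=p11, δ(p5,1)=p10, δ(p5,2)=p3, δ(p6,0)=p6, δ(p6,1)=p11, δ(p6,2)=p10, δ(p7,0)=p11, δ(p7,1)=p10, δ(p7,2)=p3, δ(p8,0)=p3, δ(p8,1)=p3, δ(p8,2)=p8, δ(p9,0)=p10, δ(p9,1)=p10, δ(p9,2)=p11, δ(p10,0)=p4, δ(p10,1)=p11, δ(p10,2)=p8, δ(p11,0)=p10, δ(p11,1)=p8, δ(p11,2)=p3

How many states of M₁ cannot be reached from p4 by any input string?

3

BFS from p4 reaches {p1, p3, p4, p5, p8, p9, p10, p11}; the 3 state(s) p2, p6, p7 are never visited.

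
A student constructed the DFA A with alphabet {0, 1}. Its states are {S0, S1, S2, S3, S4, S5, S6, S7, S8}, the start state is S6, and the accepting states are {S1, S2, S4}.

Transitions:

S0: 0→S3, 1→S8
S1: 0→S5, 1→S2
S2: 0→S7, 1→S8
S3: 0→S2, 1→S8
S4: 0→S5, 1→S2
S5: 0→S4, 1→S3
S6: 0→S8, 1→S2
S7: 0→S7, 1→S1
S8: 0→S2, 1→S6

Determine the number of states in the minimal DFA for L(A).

7

Reachable states from the start: {S1,S2,S3,S4,S5,S6,S7,S8}. Unreachable: {S0} — drop them.
Start with accepting vs non-accepting: {S1,S2,S4} | {S3,S5,S6,S7,S8}.
Split {S1,S2,S4} by δ(·,1) → {S1,S4} and {S2}.
Split {S3,S5,S6,S7,S8} by δ(·,0) → {S3,S8} and {S6,S7} and {S5}.
Refine {S3,S8} on symbol 1: members go to different blocks, giving {S3} and {S8}.
Refine {S6,S7} on symbol 0: members go to different blocks, giving {S6} and {S7}.
Stable partition: {S1,S4} | {S3} | {S2} | {S6} | {S5} | {S8} | {S7} — 7 equivalence classes.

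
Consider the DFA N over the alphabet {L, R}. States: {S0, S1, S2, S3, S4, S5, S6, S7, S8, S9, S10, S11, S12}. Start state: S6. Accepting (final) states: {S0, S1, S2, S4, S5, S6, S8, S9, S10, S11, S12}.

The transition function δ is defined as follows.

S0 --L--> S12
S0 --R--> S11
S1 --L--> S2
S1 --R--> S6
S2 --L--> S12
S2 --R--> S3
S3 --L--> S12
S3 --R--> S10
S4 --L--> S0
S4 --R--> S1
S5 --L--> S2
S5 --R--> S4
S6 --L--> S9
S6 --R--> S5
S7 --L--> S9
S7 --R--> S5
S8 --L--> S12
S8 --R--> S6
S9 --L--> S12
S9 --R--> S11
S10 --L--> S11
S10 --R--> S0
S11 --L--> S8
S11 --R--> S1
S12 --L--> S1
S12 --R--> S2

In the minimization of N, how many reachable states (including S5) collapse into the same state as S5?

2

Reachable states from the start: {S0,S1,S2,S3,S4,S5,S6,S8,S9,S10,S11,S12}. Unreachable: {S7} — drop them.
P0 = {S0,S1,S2,S4,S5,S6,S8,S9,S10,S11,S12} | {S3}.
Split {S0,S1,S2,S4,S5,S6,S8,S9,S10,S11,S12} by δ(·,R) → {S0,S1,S4,S5,S6,S8,S9,S10,S11,S12} and {S2}.
On input L, block {S0,S1,S4,S5,S6,S8,S9,S10,S11,S12} splits into {S0,S4,S6,S8,S9,S10,S11,S12} and {S1,S5}.
Refine {S0,S4,S6,S8,S9,S10,S11,S12} on symbol L: members go to different blocks, giving {S0,S4,S6,S8,S9,S10,S11} and {S12}.
Refine {S0,S4,S6,S8,S9,S10,S11} on symbol L: members go to different blocks, giving {S4,S6,S10,S11} and {S0,S8,S9}.
On input L, block {S4,S6,S10,S11} splits into {S4,S6,S11} and {S10}.
No further refinement is possible. Final partition (7 blocks): {S4,S6,S11} | {S3} | {S2} | {S1,S5} | {S12} | {S0,S8,S9} | {S10}.
State S5 belongs to the block {S1,S5}, which has 2 states.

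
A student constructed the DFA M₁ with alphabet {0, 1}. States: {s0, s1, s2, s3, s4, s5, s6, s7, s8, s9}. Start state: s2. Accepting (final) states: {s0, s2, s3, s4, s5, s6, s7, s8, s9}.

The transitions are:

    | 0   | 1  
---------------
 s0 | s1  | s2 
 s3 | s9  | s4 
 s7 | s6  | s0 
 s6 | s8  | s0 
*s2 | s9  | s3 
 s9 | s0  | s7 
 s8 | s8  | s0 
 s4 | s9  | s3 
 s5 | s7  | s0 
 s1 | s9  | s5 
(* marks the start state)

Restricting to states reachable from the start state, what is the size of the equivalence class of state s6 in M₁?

4

Initial partition by acceptance: {s0,s2,s3,s4,s5,s6,s7,s8,s9} | {s1}.
Split {s0,s2,s3,s4,s5,s6,s7,s8,s9} by δ(·,0) → {s2,s3,s4,s5,s6,s7,s8,s9} and {s0}.
Refine {s2,s3,s4,s5,s6,s7,s8,s9} on symbol 0: members go to different blocks, giving {s2,s3,s4,s5,s6,s7,s8} and {s9}.
Split {s2,s3,s4,s5,s6,s7,s8} by δ(·,0) → {s5,s6,s7,s8} and {s2,s3,s4}.
The partition is now stable with 5 blocks: {s5,s6,s7,s8} | {s1} | {s0} | {s9} | {s2,s3,s4}.
The equivalence class containing s6 is {s5,s6,s7,s8}, of size 4.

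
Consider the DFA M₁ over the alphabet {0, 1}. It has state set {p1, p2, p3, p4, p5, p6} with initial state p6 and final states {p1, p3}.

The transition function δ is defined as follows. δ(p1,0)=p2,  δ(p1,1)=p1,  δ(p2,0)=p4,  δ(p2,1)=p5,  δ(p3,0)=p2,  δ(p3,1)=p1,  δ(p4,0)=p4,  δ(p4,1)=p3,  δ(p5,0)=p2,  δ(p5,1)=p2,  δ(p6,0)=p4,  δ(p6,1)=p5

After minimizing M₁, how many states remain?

4

Every state is reachable, so we keep all 6.
P0 = {p1,p3} | {p2,p4,p5,p6}.
Split {p2,p4,p5,p6} by δ(·,1) → {p2,p5,p6} and {p4}.
On input 0, block {p2,p5,p6} splits into {p2,p6} and {p5}.
The partition is now stable with 4 blocks: {p1,p3} | {p2,p6} | {p4} | {p5}.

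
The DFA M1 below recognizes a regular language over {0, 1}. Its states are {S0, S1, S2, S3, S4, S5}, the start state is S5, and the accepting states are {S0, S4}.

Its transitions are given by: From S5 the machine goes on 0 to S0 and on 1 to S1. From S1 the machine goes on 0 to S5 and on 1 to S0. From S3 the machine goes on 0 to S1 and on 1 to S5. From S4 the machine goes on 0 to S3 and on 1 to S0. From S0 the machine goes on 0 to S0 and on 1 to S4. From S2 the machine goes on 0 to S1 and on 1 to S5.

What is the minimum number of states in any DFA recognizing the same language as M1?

States {S2} cannot be reached from the start state, so discard them.
P0 = {S0,S4} | {S1,S3,S5}.
Refine {S0,S4} on symbol 0: members go to different blocks, giving {S0} and {S4}.
On input 0, block {S1,S3,S5} splits into {S1,S3} and {S5}.
On input 0, block {S1,S3} splits into {S1} and {S3}.
No further refinement is possible. Final partition (5 blocks): {S0} | {S1} | {S4} | {S5} | {S3}.

5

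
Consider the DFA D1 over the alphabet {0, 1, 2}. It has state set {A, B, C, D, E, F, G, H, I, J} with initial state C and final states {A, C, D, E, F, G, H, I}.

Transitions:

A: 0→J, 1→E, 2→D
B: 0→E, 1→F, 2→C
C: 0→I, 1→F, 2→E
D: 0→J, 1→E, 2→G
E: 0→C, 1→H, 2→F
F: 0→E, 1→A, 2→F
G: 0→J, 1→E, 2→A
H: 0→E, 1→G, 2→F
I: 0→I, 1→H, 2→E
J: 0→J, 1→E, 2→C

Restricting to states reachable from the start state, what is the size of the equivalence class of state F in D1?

2

States {B} cannot be reached from the start state, so discard them.
Start with accepting vs non-accepting: {A,C,D,E,F,G,H,I} | {J}.
Split {A,C,D,E,F,G,H,I} by δ(·,0) → {C,E,F,H,I} and {A,D,G}.
Refine {C,E,F,H,I} on symbol 1: members go to different blocks, giving {C,E,I} and {F,H}.
Refine {C,E,I} on symbol 2: members go to different blocks, giving {C,I} and {E}.
No further refinement is possible. Final partition (5 blocks): {C,I} | {J} | {A,D,G} | {F,H} | {E}.
The equivalence class containing F is {F,H}, of size 2.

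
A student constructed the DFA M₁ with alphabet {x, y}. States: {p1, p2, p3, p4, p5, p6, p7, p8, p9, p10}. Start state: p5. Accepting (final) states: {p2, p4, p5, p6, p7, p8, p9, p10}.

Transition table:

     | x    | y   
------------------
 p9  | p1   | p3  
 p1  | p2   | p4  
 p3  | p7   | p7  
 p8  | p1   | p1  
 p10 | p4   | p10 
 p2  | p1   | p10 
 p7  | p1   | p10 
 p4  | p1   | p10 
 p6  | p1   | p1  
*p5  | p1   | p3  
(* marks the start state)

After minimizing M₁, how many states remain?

First remove the unreachable states {p6,p8,p9}; 7 states remain.
Initial partition by acceptance: {p2,p4,p5,p7,p10} | {p1,p3}.
Refine {p2,p4,p5,p7,p10} on symbol x: members go to different blocks, giving {p2,p4,p5,p7} and {p10}.
Refine {p2,p4,p5,p7} on symbol y: members go to different blocks, giving {p2,p4,p7} and {p5}.
Stable partition: {p2,p4,p7} | {p1,p3} | {p10} | {p5} — 4 equivalence classes.

4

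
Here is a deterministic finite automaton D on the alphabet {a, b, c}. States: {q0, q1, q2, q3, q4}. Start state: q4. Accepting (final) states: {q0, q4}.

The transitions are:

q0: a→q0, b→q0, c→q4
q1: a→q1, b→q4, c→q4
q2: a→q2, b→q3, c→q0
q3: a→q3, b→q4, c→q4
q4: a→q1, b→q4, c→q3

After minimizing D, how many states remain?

2

First remove the unreachable states {q0,q2}; 3 states remain.
Initial partition by acceptance: {q4} | {q1,q3}.
Stable partition: {q4} | {q1,q3} — 2 equivalence classes.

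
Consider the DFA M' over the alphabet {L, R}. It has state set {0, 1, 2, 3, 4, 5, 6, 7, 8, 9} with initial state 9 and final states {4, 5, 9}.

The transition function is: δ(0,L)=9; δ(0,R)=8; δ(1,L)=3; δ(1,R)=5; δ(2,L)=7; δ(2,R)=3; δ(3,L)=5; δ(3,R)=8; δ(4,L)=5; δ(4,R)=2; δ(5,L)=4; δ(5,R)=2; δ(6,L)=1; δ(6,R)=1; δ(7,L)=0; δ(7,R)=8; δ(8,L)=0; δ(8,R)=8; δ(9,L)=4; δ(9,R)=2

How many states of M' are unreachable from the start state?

Starting at 9 and following transitions, the reachable set is {0, 2, 3, 4, 5, 7, 8, 9}. That leaves 1, 6 unreachable — 2 in total.

2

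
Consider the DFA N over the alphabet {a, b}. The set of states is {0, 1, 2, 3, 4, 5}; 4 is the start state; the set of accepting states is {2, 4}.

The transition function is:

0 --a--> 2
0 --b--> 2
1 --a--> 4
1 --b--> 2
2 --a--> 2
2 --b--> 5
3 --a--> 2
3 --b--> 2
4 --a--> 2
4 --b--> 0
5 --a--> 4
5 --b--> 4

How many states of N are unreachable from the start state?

Starting at 4 and following transitions, the reachable set is {0, 2, 4, 5}. That leaves 1, 3 unreachable — 2 in total.

2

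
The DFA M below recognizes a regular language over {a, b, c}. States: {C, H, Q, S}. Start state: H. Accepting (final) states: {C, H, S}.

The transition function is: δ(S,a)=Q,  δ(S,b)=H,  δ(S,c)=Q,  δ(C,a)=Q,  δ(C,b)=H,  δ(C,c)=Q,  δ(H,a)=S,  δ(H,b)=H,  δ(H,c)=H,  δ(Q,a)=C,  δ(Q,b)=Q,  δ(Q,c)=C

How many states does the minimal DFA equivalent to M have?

3

Start with accepting vs non-accepting: {C,H,S} | {Q}.
Split {C,H,S} by δ(·,a) → {C,S} and {H}.
The partition is now stable with 3 blocks: {C,S} | {Q} | {H}.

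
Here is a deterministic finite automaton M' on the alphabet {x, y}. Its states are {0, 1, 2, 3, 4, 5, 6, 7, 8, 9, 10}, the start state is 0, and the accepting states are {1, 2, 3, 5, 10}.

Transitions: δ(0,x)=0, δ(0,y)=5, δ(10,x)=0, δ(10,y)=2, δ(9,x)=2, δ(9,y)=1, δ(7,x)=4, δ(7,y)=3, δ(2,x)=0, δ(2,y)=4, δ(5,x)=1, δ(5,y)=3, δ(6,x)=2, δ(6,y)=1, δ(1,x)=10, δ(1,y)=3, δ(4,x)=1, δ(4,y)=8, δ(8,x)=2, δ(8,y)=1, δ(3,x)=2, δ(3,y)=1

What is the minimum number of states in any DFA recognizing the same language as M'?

8

States {6,7,9} cannot be reached from the start state, so discard them.
Initial partition by acceptance: {1,2,3,5,10} | {0,4,8}.
Refine {1,2,3,5,10} on symbol x: members go to different blocks, giving {1,3,5} and {2,10}.
Refine {1,3,5} on symbol x: members go to different blocks, giving {1,3} and {5}.
Split {0,4,8} by δ(·,x) → {0} and {4} and {8}.
Split {2,10} by δ(·,y) → {2} and {10}.
On input x, block {1,3} splits into {1} and {3}.
Stable partition: {1} | {0} | {2} | {5} | {4} | {8} | {10} | {3} — 8 equivalence classes.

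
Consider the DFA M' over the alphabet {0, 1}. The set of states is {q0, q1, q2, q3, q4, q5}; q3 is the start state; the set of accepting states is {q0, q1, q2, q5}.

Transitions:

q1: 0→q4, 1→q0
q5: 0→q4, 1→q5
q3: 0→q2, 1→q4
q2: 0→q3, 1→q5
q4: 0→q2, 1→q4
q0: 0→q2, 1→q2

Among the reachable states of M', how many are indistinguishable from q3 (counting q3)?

Reachable states from the start: {q2,q3,q4,q5}. Unreachable: {q0,q1} — drop them.
Initial partition by acceptance: {q2,q5} | {q3,q4}.
The partition is now stable with 2 blocks: {q2,q5} | {q3,q4}.
State q3 belongs to the block {q3,q4}, which has 2 states.

2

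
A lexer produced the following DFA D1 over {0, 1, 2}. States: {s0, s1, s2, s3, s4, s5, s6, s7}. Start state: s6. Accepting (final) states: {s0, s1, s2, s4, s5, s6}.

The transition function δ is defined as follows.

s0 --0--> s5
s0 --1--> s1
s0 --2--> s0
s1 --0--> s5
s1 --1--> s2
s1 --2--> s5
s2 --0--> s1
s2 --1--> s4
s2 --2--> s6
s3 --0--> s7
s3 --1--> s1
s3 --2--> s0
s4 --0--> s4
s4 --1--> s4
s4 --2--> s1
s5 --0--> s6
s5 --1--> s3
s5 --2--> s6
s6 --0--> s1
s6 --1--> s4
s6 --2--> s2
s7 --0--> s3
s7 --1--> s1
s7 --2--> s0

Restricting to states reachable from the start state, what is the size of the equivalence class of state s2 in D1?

Initial partition by acceptance: {s0,s1,s2,s4,s5,s6} | {s3,s7}.
Refine {s0,s1,s2,s4,s5,s6} on symbol 1: members go to different blocks, giving {s0,s1,s2,s4,s6} and {s5}.
Split {s0,s1,s2,s4,s6} by δ(·,0) → {s2,s4,s6} and {s0,s1}.
On input 0, block {s2,s4,s6} splits into {s2,s6} and {s4}.
Split {s0,s1} by δ(·,1) → {s0} and {s1}.
The partition is now stable with 6 blocks: {s2,s6} | {s3,s7} | {s5} | {s0} | {s4} | {s1}.
State s2 belongs to the block {s2,s6}, which has 2 states.

2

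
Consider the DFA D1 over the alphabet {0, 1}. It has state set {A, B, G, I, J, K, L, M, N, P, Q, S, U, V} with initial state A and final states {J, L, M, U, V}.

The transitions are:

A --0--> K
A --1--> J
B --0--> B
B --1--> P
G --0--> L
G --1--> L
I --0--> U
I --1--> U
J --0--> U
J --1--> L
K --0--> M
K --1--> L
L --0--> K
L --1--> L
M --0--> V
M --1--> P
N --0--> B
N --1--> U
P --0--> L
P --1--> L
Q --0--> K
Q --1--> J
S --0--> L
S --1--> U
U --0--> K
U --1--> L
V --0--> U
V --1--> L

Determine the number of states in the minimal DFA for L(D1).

6

Reachable states from the start: {A,J,K,L,M,P,U,V}. Unreachable: {B,G,I,N,Q,S} — drop them.
Initial partition by acceptance: {J,L,M,U,V} | {A,K,P}.
Split {J,L,M,U,V} by δ(·,0) → {J,M,V} and {L,U}.
On input 0, block {J,M,V} splits into {J,V} and {M}.
Split {A,K,P} by δ(·,0) → {P} and {K} and {A}.
Stable partition: {J,V} | {P} | {L,U} | {M} | {K} | {A} — 6 equivalence classes.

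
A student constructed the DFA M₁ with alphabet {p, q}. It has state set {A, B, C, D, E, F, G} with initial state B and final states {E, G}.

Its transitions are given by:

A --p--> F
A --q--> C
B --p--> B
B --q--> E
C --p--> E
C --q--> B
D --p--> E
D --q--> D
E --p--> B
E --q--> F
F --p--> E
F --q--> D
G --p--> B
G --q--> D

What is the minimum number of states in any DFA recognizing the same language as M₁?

3

States {A,C,G} cannot be reached from the start state, so discard them.
Initial partition by acceptance: {E} | {B,D,F}.
Split {B,D,F} by δ(·,p) → {D,F} and {B}.
The partition is now stable with 3 blocks: {E} | {D,F} | {B}.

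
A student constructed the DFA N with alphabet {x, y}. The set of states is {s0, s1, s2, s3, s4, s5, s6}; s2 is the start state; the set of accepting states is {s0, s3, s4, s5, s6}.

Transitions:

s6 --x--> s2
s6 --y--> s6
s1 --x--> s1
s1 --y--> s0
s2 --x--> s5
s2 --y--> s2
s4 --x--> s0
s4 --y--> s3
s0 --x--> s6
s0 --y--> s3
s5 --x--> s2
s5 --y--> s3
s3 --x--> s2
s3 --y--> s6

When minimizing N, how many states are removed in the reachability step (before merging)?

No path from s2 leads to s0, s1, s4; the other 4 states are all reachable.

3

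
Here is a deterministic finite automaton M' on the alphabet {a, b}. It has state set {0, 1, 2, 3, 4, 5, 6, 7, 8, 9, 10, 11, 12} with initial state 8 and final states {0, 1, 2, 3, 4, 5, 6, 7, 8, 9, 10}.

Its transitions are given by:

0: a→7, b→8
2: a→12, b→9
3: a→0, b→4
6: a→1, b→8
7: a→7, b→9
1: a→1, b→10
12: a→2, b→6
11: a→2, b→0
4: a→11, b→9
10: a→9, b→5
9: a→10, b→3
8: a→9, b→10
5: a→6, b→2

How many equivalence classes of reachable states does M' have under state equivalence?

Start with accepting vs non-accepting: {0,1,2,3,4,5,6,7,8,9,10} | {11,12}.
On input a, block {0,1,2,3,4,5,6,7,8,9,10} splits into {0,1,3,5,6,7,8,9,10} and {2,4}.
On input b, block {0,1,3,5,6,7,8,9,10} splits into {0,1,6,7,8,9,10} and {3,5}.
Refine {0,1,6,7,8,9,10} on symbol b: members go to different blocks, giving {0,1,6,7,8} and {9,10}.
Split {0,1,6,7,8} by δ(·,a) → {0,1,6,7} and {8}.
Split {0,1,6,7} by δ(·,b) → {0,6} and {1,7}.
No further refinement is possible. Final partition (7 blocks): {0,6} | {11,12} | {2,4} | {3,5} | {9,10} | {8} | {1,7}.

7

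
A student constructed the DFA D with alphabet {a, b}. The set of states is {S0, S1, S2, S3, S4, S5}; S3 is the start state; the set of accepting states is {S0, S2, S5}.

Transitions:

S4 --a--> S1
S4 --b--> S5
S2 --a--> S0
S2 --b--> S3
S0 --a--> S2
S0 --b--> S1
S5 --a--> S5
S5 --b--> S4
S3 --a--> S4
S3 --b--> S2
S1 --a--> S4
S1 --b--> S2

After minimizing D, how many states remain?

2

P0 = {S0,S2,S5} | {S1,S3,S4}.
Stable partition: {S0,S2,S5} | {S1,S3,S4} — 2 equivalence classes.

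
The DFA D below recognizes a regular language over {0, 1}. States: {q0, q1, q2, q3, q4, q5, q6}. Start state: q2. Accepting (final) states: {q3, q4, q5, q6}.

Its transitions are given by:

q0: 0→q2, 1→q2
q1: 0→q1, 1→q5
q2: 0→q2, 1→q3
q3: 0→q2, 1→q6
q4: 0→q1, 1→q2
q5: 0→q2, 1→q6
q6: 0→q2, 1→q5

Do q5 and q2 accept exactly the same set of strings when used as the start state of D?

No

First remove the unreachable states {q0,q1,q4}; 4 states remain.
Start with accepting vs non-accepting: {q3,q5,q6} | {q2}.
No further refinement is possible. Final partition (2 blocks): {q3,q5,q6} | {q2}.
q5 and q2 end up in different blocks, so they are distinguishable. For instance, the string 'ε' is accepted from only q5.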